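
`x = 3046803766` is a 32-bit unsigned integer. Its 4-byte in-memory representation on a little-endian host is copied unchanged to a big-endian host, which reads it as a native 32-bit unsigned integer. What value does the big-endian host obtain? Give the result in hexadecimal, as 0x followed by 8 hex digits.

3046803766 in 32-bit hexadecimal is 0xB59A8936.
Stored little-endian, the bytes at ascending addresses are 36 89 9A B5.
Read back as big-endian, the last byte is least significant, giving 0x36899AB5.

0x36899AB5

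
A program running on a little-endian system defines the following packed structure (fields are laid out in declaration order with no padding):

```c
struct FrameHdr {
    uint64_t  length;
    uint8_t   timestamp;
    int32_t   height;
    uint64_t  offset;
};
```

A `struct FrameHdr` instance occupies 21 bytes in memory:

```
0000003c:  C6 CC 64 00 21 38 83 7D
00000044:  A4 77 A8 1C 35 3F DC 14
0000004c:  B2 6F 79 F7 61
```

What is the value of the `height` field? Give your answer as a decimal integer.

891070583

`height` follows `length` (8 B), `timestamp` (1 B), so it starts at offset 8 + 1 = 9 and occupies 4 bytes.
Bytes at offsets 9..12: 77 A8 1C 35.
Little-endian stores the least-significant byte at the lowest address.
Reassemble most-significant byte first: 35 1C A8 77 → 0x351CA877.
0x351CA877 = 891070583.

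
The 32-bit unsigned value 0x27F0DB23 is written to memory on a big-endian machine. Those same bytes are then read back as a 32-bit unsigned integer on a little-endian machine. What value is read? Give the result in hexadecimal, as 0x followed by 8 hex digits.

0x23DBF027

Stored big-endian, the bytes at ascending addresses are 27 F0 DB 23.
Read back as little-endian, the first byte is least significant, giving 0x23DBF027.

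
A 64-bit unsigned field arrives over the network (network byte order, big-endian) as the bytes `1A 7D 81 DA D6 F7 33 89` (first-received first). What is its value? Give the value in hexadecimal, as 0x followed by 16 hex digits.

0x1A7D81DAD6F73389

Big-endian stores the most-significant byte at the lowest address.
The bytes are already most-significant first: 0x1A7D81DAD6F73389.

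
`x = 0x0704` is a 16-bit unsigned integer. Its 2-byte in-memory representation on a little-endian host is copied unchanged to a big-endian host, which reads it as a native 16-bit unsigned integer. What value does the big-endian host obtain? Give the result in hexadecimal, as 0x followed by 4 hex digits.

Stored little-endian, the bytes at ascending addresses are 04 07.
Read back as big-endian, the last byte is least significant, giving 0x0407.

0x0407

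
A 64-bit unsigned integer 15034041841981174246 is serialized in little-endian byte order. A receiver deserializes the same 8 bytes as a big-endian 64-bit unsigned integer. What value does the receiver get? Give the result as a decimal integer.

16623249984030352336

15034041841981174246 in 64-bit hexadecimal is 0xD0A3A566C9A5B1E6.
Stored little-endian, the bytes at ascending addresses are E6 B1 A5 C9 66 A5 A3 D0.
Read back as big-endian, the last byte is least significant, giving 0xE6B1A5C966A5A3D0.
0xE6B1A5C966A5A3D0 = 16623249984030352336.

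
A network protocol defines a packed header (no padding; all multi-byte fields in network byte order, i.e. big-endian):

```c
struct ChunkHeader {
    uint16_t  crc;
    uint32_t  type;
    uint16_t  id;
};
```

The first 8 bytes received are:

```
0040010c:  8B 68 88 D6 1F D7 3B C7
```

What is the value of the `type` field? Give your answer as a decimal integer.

`type` follows `crc` (2 bytes), so it starts at byte offset 2 and occupies 4 bytes.
Bytes at offsets 2..5: 88 D6 1F D7.
Big-endian stores the most-significant byte at the lowest address.
The bytes are already most-significant first: 0x88D61FD7.
0x88D61FD7 = 2295734231.

2295734231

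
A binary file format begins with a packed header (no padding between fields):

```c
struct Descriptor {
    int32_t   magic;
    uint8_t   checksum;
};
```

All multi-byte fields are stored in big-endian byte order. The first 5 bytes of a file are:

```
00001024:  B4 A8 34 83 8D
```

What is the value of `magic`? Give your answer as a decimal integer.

`magic` is the first field, at byte offset 0, occupying 4 bytes.
Bytes at offsets 0..3: B4 A8 34 83.
In big-endian order the high byte comes first in memory.
The bytes are already most-significant first: 0xB4A83483.
Top bit is set, so as a signed 32-bit value this is 0xB4A83483 − 2^32 = -1264044925.

-1264044925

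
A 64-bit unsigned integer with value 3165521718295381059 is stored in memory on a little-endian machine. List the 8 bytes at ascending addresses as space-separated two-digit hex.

3165521718295381059 in hexadecimal, padded to 64 bits, is 0x2BEE313B2BC7C443.
Split into bytes (most-significant first): 2B EE 31 3B 2B C7 C4 43.
Little-endian: lowest address holds the least-significant byte.
So at ascending addresses the bytes are 43 C4 C7 2B 3B 31 EE 2B.

43 C4 C7 2B 3B 31 EE 2B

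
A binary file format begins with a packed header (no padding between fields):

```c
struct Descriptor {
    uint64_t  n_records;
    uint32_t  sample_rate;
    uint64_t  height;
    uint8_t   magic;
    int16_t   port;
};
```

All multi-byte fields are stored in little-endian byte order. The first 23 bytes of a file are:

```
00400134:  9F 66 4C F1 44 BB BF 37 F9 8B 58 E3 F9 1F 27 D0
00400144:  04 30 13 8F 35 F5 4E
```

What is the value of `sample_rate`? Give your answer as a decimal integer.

3814231033

`sample_rate` follows `n_records` (8 bytes), so it starts at byte offset 8 and occupies 4 bytes.
Bytes at offsets 8..11: F9 8B 58 E3.
Little-endian: lowest address holds the least-significant byte.
Reassemble most-significant byte first: E3 58 8B F9 → 0xE3588BF9.
0xE3588BF9 = 3814231033.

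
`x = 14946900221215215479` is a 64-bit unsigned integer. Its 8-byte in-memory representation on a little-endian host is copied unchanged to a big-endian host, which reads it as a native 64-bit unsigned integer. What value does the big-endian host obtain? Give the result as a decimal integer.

8615312568309673679

14946900221215215479 in 64-bit hexadecimal is 0xCF6E0E8F22BD8F77.
Stored little-endian, the bytes at ascending addresses are 77 8F BD 22 8F 0E 6E CF.
Read back as big-endian, the last byte is least significant, giving 0x778FBD228F0E6ECF.
0x778FBD228F0E6ECF = 8615312568309673679.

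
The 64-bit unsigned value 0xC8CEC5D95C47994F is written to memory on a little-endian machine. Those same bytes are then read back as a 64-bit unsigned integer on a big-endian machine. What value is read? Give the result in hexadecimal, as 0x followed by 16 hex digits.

Stored little-endian, the bytes at ascending addresses are 4F 99 47 5C D9 C5 CE C8.
Read back as big-endian, the last byte is least significant, giving 0x4F99475CD9C5CEC8.

0x4F99475CD9C5CEC8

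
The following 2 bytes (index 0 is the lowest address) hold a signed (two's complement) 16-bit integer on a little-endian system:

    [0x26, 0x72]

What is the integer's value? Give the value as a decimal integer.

In little-endian order the low byte comes first in memory.
Reassemble most-significant byte first: 72 26 → 0x7226.
0x7226 = 29222.

29222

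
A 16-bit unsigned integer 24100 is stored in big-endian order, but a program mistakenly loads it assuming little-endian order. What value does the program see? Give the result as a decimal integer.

9310

24100 in 16-bit hexadecimal is 0x5E24.
Stored big-endian, the bytes at ascending addresses are 5E 24.
Read back as little-endian, the first byte is least significant, giving 0x245E.
0x245E = 9310.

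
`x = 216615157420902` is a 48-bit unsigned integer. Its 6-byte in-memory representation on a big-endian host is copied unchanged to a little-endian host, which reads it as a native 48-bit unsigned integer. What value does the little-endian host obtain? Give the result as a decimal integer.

113058615984837

216615157420902 in 48-bit hexadecimal is 0xC502A582D366.
Stored big-endian, the bytes at ascending addresses are C5 02 A5 82 D3 66.
Read back as little-endian, the first byte is least significant, giving 0x66D382A502C5.
0x66D382A502C5 = 113058615984837.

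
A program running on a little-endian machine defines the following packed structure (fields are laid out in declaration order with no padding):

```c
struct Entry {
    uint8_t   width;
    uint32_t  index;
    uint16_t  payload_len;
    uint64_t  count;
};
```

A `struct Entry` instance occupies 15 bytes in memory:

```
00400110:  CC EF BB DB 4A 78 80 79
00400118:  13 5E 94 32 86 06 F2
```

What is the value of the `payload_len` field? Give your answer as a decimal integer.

32888

`payload_len` follows `width` (1 B), `index` (4 B), so it starts at offset 1 + 4 = 5 and occupies 2 bytes.
Bytes at offsets 5..6: 78 80.
Little-endian: lowest address holds the least-significant byte.
Reassemble most-significant byte first: 80 78 → 0x8078.
0x8078 = 32888.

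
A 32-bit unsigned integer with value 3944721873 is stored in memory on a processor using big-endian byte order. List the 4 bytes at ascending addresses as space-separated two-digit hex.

3944721873 in hexadecimal, padded to 32 bits, is 0xEB1FADD1.
Split into bytes (most-significant first): EB 1F AD D1.
Big-endian stores the most-significant byte at the lowest address.
So the memory order matches the most-significant-first order: EB 1F AD D1.

EB 1F AD D1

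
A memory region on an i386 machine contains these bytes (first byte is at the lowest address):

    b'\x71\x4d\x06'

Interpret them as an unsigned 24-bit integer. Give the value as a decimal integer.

Little-endian: lowest address holds the least-significant byte.
Reassemble most-significant byte first: 06 4D 71 → 0x064D71.
0x064D71 = 413041.

413041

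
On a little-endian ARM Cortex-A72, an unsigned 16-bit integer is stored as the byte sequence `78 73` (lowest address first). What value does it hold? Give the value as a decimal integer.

Little-endian stores the least-significant byte at the lowest address.
Reassemble most-significant byte first: 73 78 → 0x7378.
0x7378 = 29560.

29560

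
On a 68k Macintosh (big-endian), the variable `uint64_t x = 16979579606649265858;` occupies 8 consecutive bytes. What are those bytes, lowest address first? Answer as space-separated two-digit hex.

16979579606649265858 in hexadecimal, padded to 64 bits, is 0xEBA395B0C9CBDEC2.
Split into bytes (most-significant first): EB A3 95 B0 C9 CB DE C2.
Big-endian: lowest address holds the most-significant byte.
So the memory order matches the most-significant-first order: EB A3 95 B0 C9 CB DE C2.

EB A3 95 B0 C9 CB DE C2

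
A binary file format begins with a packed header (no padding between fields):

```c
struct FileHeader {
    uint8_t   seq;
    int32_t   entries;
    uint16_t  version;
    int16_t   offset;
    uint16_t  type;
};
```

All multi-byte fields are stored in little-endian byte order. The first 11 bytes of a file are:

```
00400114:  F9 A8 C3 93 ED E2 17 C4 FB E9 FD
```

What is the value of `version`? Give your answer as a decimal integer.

6114

`version` follows `seq` (1 B), `entries` (4 B), so it starts at offset 1 + 4 = 5 and occupies 2 bytes.
Bytes at offsets 5..6: E2 17.
Little-endian stores the least-significant byte at the lowest address.
Reassemble most-significant byte first: 17 E2 → 0x17E2.
0x17E2 = 6114.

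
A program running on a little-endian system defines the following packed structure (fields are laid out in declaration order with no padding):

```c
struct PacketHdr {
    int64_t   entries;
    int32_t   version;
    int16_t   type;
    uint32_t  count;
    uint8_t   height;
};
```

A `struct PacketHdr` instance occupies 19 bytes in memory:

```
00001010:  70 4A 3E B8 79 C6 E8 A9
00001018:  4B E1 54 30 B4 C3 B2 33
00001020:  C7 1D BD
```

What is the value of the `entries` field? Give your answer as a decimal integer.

-6203490260618425744

`entries` is the first field, at byte offset 0, occupying 8 bytes.
Bytes at offsets 0..7: 70 4A 3E B8 79 C6 E8 A9.
In little-endian order the low byte comes first in memory.
Reassemble most-significant byte first: A9 E8 C6 79 B8 3E 4A 70 → 0xA9E8C679B83E4A70.
Top bit is set, so as a signed 64-bit value this is 0xA9E8C679B83E4A70 − 2^64 = -6203490260618425744.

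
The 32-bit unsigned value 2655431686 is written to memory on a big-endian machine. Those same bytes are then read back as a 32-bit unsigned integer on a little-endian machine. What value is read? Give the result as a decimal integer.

111953566

2655431686 in 32-bit hexadecimal is 0x9E46AC06.
Stored big-endian, the bytes at ascending addresses are 9E 46 AC 06.
Read back as little-endian, the first byte is least significant, giving 0x06AC469E.
0x06AC469E = 111953566.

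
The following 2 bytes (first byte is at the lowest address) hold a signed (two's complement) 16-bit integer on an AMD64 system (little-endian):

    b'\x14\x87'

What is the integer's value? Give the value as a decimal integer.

-30956

Little-endian stores the least-significant byte at the lowest address.
Reassemble most-significant byte first: 87 14 → 0x8714.
Top bit is set, so as a signed 16-bit value this is 0x8714 − 2^16 = -30956.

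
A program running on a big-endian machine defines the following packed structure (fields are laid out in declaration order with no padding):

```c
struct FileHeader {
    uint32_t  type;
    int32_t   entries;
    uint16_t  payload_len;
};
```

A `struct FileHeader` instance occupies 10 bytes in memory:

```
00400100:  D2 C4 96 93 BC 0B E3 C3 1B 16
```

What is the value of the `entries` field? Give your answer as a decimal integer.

-1140071485

`entries` follows `type` (4 bytes), so it starts at byte offset 4 and occupies 4 bytes.
Bytes at offsets 4..7: BC 0B E3 C3.
Big-endian stores the most-significant byte at the lowest address.
The bytes are already most-significant first: 0xBC0BE3C3.
Top bit is set, so as a signed 32-bit value this is 0xBC0BE3C3 − 2^32 = -1140071485.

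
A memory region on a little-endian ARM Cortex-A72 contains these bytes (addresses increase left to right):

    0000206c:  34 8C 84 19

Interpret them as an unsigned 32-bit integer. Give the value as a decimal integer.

Little-endian stores the least-significant byte at the lowest address.
Reassemble most-significant byte first: 19 84 8C 34 → 0x19848C34.
0x19848C34 = 428117044.

428117044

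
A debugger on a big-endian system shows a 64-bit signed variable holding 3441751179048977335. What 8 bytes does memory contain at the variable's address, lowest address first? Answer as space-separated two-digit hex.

3441751179048977335 in hexadecimal, padded to 64 bits, is 0x2FC38E76507F03B7.
Split into bytes (most-significant first): 2F C3 8E 76 50 7F 03 B7.
Big-endian stores the most-significant byte at the lowest address.
So the memory order matches the most-significant-first order: 2F C3 8E 76 50 7F 03 B7.

2F C3 8E 76 50 7F 03 B7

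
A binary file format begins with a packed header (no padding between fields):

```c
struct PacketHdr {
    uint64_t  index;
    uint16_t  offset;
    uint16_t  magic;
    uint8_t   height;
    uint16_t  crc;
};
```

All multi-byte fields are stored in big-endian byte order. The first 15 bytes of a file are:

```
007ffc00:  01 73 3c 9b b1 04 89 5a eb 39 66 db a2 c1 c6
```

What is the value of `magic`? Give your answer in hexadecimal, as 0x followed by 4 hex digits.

`magic` follows `index` (8 B), `offset` (2 B), so it starts at offset 8 + 2 = 10 and occupies 2 bytes.
Bytes at offsets 10..11: 66 DB.
Big-endian: lowest address holds the most-significant byte.
The bytes are already most-significant first: 0x66DB.

0x66DB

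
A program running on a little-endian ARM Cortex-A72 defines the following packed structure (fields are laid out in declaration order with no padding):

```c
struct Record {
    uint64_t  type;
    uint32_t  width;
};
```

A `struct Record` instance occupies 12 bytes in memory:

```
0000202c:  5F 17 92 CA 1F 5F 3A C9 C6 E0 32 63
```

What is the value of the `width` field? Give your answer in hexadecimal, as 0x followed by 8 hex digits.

`width` follows `type` (8 bytes), so it starts at byte offset 8 and occupies 4 bytes.
Bytes at offsets 8..11: C6 E0 32 63.
Little-endian stores the least-significant byte at the lowest address.
Reassemble most-significant byte first: 63 32 E0 C6 → 0x6332E0C6.

0x6332E0C6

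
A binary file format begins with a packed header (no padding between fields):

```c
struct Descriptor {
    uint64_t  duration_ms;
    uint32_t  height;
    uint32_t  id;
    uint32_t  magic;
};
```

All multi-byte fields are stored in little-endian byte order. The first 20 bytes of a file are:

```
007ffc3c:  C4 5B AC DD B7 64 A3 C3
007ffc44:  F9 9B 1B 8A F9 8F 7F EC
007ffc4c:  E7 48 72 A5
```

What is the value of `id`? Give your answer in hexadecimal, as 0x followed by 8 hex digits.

0xEC7F8FF9

`id` follows `duration_ms` (8 B), `height` (4 B), so it starts at offset 8 + 4 = 12 and occupies 4 bytes.
Bytes at offsets 12..15: F9 8F 7F EC.
Little-endian: lowest address holds the least-significant byte.
Reassemble most-significant byte first: EC 7F 8F F9 → 0xEC7F8FF9.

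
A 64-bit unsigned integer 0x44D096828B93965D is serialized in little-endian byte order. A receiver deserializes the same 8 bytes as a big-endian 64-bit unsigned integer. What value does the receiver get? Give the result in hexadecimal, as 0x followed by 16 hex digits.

0x5D96938B8296D044

Stored little-endian, the bytes at ascending addresses are 5D 96 93 8B 82 96 D0 44.
Read back as big-endian, the last byte is least significant, giving 0x5D96938B8296D044.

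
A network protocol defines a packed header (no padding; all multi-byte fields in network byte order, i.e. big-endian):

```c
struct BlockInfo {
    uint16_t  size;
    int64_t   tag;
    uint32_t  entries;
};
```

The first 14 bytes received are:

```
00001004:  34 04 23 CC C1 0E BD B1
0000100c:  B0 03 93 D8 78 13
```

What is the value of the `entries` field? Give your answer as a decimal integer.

2480437267

`entries` follows `size` (2 B), `tag` (8 B), so it starts at offset 2 + 8 = 10 and occupies 4 bytes.
Bytes at offsets 10..13: 93 D8 78 13.
In big-endian order the high byte comes first in memory.
The bytes are already most-significant first: 0x93D87813.
0x93D87813 = 2480437267.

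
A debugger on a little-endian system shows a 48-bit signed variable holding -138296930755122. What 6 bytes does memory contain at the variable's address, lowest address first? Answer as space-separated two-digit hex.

Two's complement of -138296930755122 in 48 bits: 138296930755122 = 0x7DC7C36E6232; invert → 0x82383C919DCD; add 1 → 0x82383C919DCE.
Split into bytes (most-significant first): 82 38 3C 91 9D CE.
In little-endian order the low byte comes first in memory.
So at ascending addresses the bytes are CE 9D 91 3C 38 82.

CE 9D 91 3C 38 82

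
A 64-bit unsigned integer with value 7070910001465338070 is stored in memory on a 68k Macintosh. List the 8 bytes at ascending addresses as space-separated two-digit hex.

62 20 EB 2E DC 19 28 D6

7070910001465338070 in hexadecimal, padded to 64 bits, is 0x6220EB2EDC1928D6.
Split into bytes (most-significant first): 62 20 EB 2E DC 19 28 D6.
Big-endian stores the most-significant byte at the lowest address.
So the memory order matches the most-significant-first order: 62 20 EB 2E DC 19 28 D6.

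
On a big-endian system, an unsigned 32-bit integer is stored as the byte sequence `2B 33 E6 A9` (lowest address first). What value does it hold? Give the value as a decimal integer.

In big-endian order the high byte comes first in memory.
The bytes are already most-significant first: 0x2B33E6A9.
0x2B33E6A9 = 724821673.

724821673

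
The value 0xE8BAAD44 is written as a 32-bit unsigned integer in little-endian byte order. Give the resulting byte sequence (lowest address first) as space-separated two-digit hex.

44 AD BA E8

Split into bytes (most-significant first): E8 BA AD 44.
Little-endian stores the least-significant byte at the lowest address.
So at ascending addresses the bytes are 44 AD BA E8.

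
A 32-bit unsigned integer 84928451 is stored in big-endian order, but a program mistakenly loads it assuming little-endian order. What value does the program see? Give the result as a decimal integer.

3286699781

84928451 in 32-bit hexadecimal is 0x050FE7C3.
Stored big-endian, the bytes at ascending addresses are 05 0F E7 C3.
Read back as little-endian, the first byte is least significant, giving 0xC3E70F05.
0xC3E70F05 = 3286699781.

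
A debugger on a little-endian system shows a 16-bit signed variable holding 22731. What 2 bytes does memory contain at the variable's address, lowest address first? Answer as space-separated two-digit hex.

22731 in hexadecimal, padded to 16 bits, is 0x58CB.
Split into bytes (most-significant first): 58 CB.
In little-endian order the low byte comes first in memory.
So at ascending addresses the bytes are CB 58.

CB 58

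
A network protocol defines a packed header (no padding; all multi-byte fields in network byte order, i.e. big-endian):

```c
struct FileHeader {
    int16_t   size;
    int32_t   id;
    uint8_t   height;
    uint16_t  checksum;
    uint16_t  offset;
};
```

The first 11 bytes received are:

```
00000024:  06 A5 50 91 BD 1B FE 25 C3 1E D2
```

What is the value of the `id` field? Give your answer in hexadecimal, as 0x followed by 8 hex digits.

`id` follows `size` (2 bytes), so it starts at byte offset 2 and occupies 4 bytes.
Bytes at offsets 2..5: 50 91 BD 1B.
Big-endian stores the most-significant byte at the lowest address.
The bytes are already most-significant first: 0x5091BD1B.

0x5091BD1B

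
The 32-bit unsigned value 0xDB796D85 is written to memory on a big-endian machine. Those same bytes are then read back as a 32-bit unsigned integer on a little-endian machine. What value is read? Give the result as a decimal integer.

2238544347

Stored big-endian, the bytes at ascending addresses are DB 79 6D 85.
Read back as little-endian, the first byte is least significant, giving 0x856D79DB.
0x856D79DB = 2238544347.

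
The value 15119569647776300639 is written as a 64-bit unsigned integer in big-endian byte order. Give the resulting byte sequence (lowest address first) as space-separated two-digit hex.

15119569647776300639 in hexadecimal, padded to 64 bits, is 0xD1D3807CDC7BFE5F.
Split into bytes (most-significant first): D1 D3 80 7C DC 7B FE 5F.
Big-endian: lowest address holds the most-significant byte.
So the memory order matches the most-significant-first order: D1 D3 80 7C DC 7B FE 5F.

D1 D3 80 7C DC 7B FE 5F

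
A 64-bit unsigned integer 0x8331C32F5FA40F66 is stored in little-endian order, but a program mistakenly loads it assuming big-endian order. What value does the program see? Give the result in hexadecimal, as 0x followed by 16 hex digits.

Stored little-endian, the bytes at ascending addresses are 66 0F A4 5F 2F C3 31 83.
Read back as big-endian, the last byte is least significant, giving 0x660FA45F2FC33183.

0x660FA45F2FC33183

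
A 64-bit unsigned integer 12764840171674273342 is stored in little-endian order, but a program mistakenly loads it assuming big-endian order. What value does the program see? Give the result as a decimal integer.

12764840171674273342 in 64-bit hexadecimal is 0xB125D2814F48063E.
Stored little-endian, the bytes at ascending addresses are 3E 06 48 4F 81 D2 25 B1.
Read back as big-endian, the last byte is least significant, giving 0x3E06484F81D225B1.
0x3E06484F81D225B1 = 4469339186529445297.

4469339186529445297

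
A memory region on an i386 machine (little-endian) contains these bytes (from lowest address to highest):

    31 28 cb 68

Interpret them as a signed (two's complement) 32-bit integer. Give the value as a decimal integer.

Little-endian stores the least-significant byte at the lowest address.
Reassemble most-significant byte first: 68 CB 28 31 → 0x68CB2831.
0x68CB2831 = 1758144561.

1758144561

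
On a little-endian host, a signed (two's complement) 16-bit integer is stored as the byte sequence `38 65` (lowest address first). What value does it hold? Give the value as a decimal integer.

25912

Little-endian stores the least-significant byte at the lowest address.
Reassemble most-significant byte first: 65 38 → 0x6538.
0x6538 = 25912.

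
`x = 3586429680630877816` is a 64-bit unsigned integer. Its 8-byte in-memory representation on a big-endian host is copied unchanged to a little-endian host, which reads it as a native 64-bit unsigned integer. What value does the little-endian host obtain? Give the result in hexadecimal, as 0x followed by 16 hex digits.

0x78CEEBF5CA8EC531

3586429680630877816 in 64-bit hexadecimal is 0x31C58ECAF5EBCE78.
Stored big-endian, the bytes at ascending addresses are 31 C5 8E CA F5 EB CE 78.
Read back as little-endian, the first byte is least significant, giving 0x78CEEBF5CA8EC531.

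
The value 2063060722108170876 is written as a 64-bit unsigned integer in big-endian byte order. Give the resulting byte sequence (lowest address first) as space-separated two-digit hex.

2063060722108170876 in hexadecimal, padded to 64 bits, is 0x1CA176CBD351827C.
Split into bytes (most-significant first): 1C A1 76 CB D3 51 82 7C.
Big-endian: lowest address holds the most-significant byte.
So the memory order matches the most-significant-first order: 1C A1 76 CB D3 51 82 7C.

1C A1 76 CB D3 51 82 7C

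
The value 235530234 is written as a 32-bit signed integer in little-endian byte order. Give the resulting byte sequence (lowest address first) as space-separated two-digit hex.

FA E7 09 0E

235530234 in hexadecimal, padded to 32 bits, is 0x0E09E7FA.
Split into bytes (most-significant first): 0E 09 E7 FA.
Little-endian stores the least-significant byte at the lowest address.
So at ascending addresses the bytes are FA E7 09 0E.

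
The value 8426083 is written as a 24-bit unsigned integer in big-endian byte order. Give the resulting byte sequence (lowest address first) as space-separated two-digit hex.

80 92 63

8426083 in hexadecimal, padded to 24 bits, is 0x809263.
Split into bytes (most-significant first): 80 92 63.
Big-endian stores the most-significant byte at the lowest address.
So the memory order matches the most-significant-first order: 80 92 63.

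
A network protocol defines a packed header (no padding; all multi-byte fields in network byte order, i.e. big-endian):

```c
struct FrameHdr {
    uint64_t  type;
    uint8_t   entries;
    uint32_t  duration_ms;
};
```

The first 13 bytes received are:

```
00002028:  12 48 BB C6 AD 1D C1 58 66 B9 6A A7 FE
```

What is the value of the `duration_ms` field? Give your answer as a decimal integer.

3110774782

`duration_ms` follows `type` (8 B), `entries` (1 B), so it starts at offset 8 + 1 = 9 and occupies 4 bytes.
Bytes at offsets 9..12: B9 6A A7 FE.
Big-endian: lowest address holds the most-significant byte.
The bytes are already most-significant first: 0xB96AA7FE.
0xB96AA7FE = 3110774782.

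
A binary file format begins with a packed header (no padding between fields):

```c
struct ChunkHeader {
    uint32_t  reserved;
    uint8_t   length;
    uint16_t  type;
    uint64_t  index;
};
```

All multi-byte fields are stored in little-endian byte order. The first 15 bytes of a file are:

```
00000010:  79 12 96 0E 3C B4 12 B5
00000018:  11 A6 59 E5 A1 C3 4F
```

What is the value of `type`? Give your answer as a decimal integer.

`type` follows `reserved` (4 B), `length` (1 B), so it starts at offset 4 + 1 = 5 and occupies 2 bytes.
Bytes at offsets 5..6: B4 12.
Little-endian: lowest address holds the least-significant byte.
Reassemble most-significant byte first: 12 B4 → 0x12B4.
0x12B4 = 4788.

4788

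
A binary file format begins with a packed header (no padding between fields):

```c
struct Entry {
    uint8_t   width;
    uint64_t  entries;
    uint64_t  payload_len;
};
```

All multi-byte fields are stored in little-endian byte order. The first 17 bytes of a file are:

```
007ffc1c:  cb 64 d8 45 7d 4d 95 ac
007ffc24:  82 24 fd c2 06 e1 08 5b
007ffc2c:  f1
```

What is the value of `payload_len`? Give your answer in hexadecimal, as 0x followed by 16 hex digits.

`payload_len` follows `width` (1 B), `entries` (8 B), so it starts at offset 1 + 8 = 9 and occupies 8 bytes.
Bytes at offsets 9..16: 24 FD C2 06 E1 08 5B F1.
Little-endian: lowest address holds the least-significant byte.
Reassemble most-significant byte first: F1 5B 08 E1 06 C2 FD 24 → 0xF15B08E106C2FD24.

0xF15B08E106C2FD24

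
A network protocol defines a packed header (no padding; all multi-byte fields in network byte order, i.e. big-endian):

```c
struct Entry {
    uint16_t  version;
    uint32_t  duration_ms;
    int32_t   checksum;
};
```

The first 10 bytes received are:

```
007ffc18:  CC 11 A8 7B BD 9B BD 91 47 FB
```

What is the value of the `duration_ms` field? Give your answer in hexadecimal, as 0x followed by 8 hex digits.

0xA87BBD9B

`duration_ms` follows `version` (2 bytes), so it starts at byte offset 2 and occupies 4 bytes.
Bytes at offsets 2..5: A8 7B BD 9B.
In big-endian order the high byte comes first in memory.
The bytes are already most-significant first: 0xA87BBD9B.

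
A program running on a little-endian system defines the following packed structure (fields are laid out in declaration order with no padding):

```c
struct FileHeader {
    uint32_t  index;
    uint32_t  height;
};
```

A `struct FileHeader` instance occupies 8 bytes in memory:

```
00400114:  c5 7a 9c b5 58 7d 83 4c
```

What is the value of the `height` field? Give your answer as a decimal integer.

`height` follows `index` (4 bytes), so it starts at byte offset 4 and occupies 4 bytes.
Bytes at offsets 4..7: 58 7D 83 4C.
Little-endian stores the least-significant byte at the lowest address.
Reassemble most-significant byte first: 4C 83 7D 58 → 0x4C837D58.
0x4C837D58 = 1283685720.

1283685720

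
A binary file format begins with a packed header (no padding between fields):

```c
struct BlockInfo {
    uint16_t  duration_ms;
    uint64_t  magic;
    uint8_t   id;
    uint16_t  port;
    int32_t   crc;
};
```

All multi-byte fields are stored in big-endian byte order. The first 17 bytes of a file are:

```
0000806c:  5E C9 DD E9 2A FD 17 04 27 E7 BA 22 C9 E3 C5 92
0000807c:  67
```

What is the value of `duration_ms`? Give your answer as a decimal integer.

24265

`duration_ms` is the first field, at byte offset 0, occupying 2 bytes.
Bytes at offsets 0..1: 5E C9.
In big-endian order the high byte comes first in memory.
The bytes are already most-significant first: 0x5EC9.
0x5EC9 = 24265.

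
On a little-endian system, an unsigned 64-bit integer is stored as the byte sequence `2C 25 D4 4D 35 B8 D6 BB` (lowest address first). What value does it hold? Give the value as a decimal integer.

Little-endian: lowest address holds the least-significant byte.
Reassemble most-significant byte first: BB D6 B8 35 4D D4 25 2C → 0xBBD6B8354DD4252C.
0xBBD6B8354DD4252C = 13535208269187130668.

13535208269187130668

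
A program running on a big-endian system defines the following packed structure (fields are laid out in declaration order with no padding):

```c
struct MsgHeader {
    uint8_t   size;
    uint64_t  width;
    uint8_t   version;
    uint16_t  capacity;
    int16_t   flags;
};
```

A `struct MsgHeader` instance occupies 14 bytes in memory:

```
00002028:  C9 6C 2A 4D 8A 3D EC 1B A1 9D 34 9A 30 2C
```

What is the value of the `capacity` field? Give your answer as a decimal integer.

13466

`capacity` follows `size` (1 B), `width` (8 B), `version` (1 B), so it starts at offset 1 + 8 + 1 = 10 and occupies 2 bytes.
Bytes at offsets 10..11: 34 9A.
In big-endian order the high byte comes first in memory.
The bytes are already most-significant first: 0x349A.
0x349A = 13466.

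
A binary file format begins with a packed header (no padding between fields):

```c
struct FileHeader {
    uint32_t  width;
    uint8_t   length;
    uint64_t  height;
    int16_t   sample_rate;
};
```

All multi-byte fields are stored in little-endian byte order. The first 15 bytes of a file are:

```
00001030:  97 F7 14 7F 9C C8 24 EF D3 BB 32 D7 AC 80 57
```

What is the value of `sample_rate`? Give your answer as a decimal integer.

`sample_rate` follows `width` (4 B), `length` (1 B), `height` (8 B), so it starts at offset 4 + 1 + 8 = 13 and occupies 2 bytes.
Bytes at offsets 13..14: 80 57.
Little-endian stores the least-significant byte at the lowest address.
Reassemble most-significant byte first: 57 80 → 0x5780.
0x5780 = 22400.

22400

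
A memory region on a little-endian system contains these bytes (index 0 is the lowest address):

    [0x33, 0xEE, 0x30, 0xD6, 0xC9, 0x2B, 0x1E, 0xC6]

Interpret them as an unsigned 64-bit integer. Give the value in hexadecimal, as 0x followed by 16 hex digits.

In little-endian order the low byte comes first in memory.
Reassemble most-significant byte first: C6 1E 2B C9 D6 30 EE 33 → 0xC61E2BC9D630EE33.

0xC61E2BC9D630EE33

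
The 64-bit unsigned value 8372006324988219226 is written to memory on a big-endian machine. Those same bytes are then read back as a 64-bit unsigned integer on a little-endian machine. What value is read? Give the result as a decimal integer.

8372006324988219226 in 64-bit hexadecimal is 0x742F5765523F0F5A.
Stored big-endian, the bytes at ascending addresses are 74 2F 57 65 52 3F 0F 5A.
Read back as little-endian, the first byte is least significant, giving 0x5A0F3F5265572F74.
0x5A0F3F5265572F74 = 6489475211184254836.

6489475211184254836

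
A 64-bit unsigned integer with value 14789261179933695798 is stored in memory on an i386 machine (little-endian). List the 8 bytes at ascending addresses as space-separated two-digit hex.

14789261179933695798 in hexadecimal, padded to 64 bits, is 0xCD3E02AFB06C1F36.
Split into bytes (most-significant first): CD 3E 02 AF B0 6C 1F 36.
In little-endian order the low byte comes first in memory.
So at ascending addresses the bytes are 36 1F 6C B0 AF 02 3E CD.

36 1F 6C B0 AF 02 3E CD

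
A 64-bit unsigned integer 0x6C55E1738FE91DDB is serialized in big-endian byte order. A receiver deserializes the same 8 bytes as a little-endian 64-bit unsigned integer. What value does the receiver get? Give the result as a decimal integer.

15789032670964569452

Stored big-endian, the bytes at ascending addresses are 6C 55 E1 73 8F E9 1D DB.
Read back as little-endian, the first byte is least significant, giving 0xDB1DE98F73E1556C.
0xDB1DE98F73E1556C = 15789032670964569452.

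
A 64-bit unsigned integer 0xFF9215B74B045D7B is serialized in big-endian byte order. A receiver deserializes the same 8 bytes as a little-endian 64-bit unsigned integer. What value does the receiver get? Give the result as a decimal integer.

8889265962739929855

Stored big-endian, the bytes at ascending addresses are FF 92 15 B7 4B 04 5D 7B.
Read back as little-endian, the first byte is least significant, giving 0x7B5D044BB71592FF.
0x7B5D044BB71592FF = 8889265962739929855.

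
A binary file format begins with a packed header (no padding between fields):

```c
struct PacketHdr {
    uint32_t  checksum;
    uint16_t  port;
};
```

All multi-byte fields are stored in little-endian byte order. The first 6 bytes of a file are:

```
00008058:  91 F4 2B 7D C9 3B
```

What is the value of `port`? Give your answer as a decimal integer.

`port` follows `checksum` (4 bytes), so it starts at byte offset 4 and occupies 2 bytes.
Bytes at offsets 4..5: C9 3B.
In little-endian order the low byte comes first in memory.
Reassemble most-significant byte first: 3B C9 → 0x3BC9.
0x3BC9 = 15305.

15305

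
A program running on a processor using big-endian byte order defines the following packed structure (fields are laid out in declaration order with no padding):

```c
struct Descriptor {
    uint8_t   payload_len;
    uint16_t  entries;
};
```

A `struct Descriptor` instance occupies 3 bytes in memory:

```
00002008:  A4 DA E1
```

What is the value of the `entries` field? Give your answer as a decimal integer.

56033

`entries` follows `payload_len` (1 byte), so it starts at byte offset 1 and occupies 2 bytes.
Bytes at offsets 1..2: DA E1.
Big-endian: lowest address holds the most-significant byte.
The bytes are already most-significant first: 0xDAE1.
0xDAE1 = 56033.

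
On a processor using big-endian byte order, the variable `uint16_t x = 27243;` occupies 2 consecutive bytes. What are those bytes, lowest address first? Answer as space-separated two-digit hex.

6A 6B

27243 in hexadecimal, padded to 16 bits, is 0x6A6B.
Split into bytes (most-significant first): 6A 6B.
Big-endian: lowest address holds the most-significant byte.
So the memory order matches the most-significant-first order: 6A 6B.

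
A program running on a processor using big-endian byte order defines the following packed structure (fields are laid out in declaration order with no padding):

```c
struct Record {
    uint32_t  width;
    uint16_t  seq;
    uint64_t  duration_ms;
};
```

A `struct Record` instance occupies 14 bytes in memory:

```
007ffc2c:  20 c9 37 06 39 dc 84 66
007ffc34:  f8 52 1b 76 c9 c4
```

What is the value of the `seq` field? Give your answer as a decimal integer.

`seq` follows `width` (4 bytes), so it starts at byte offset 4 and occupies 2 bytes.
Bytes at offsets 4..5: 39 DC.
Big-endian stores the most-significant byte at the lowest address.
The bytes are already most-significant first: 0x39DC.
0x39DC = 14812.

14812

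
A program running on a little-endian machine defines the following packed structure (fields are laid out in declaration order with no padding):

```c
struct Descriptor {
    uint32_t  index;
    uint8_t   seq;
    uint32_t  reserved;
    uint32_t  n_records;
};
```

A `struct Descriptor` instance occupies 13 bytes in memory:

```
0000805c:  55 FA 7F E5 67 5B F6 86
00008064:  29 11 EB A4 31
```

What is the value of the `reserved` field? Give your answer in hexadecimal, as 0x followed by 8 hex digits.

`reserved` follows `index` (4 B), `seq` (1 B), so it starts at offset 4 + 1 = 5 and occupies 4 bytes.
Bytes at offsets 5..8: 5B F6 86 29.
In little-endian order the low byte comes first in memory.
Reassemble most-significant byte first: 29 86 F6 5B → 0x2986F65B.

0x2986F65B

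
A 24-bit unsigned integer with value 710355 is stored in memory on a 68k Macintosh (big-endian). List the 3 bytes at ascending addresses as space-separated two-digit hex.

710355 in hexadecimal, padded to 24 bits, is 0x0AD6D3.
Split into bytes (most-significant first): 0A D6 D3.
Big-endian stores the most-significant byte at the lowest address.
So the memory order matches the most-significant-first order: 0A D6 D3.

0A D6 D3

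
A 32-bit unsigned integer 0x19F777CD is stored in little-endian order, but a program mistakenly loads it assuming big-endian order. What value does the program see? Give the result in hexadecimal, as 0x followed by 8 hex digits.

Stored little-endian, the bytes at ascending addresses are CD 77 F7 19.
Read back as big-endian, the last byte is least significant, giving 0xCD77F719.

0xCD77F719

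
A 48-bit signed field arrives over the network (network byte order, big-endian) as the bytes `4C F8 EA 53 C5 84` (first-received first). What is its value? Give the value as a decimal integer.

84631966958980

Big-endian stores the most-significant byte at the lowest address.
The bytes are already most-significant first: 0x4CF8EA53C584.
0x4CF8EA53C584 = 84631966958980.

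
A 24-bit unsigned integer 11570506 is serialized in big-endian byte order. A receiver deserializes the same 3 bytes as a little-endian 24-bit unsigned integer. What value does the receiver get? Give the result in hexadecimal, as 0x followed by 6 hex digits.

11570506 in 24-bit hexadecimal is 0xB08D4A.
Stored big-endian, the bytes at ascending addresses are B0 8D 4A.
Read back as little-endian, the first byte is least significant, giving 0x4A8DB0.

0x4A8DB0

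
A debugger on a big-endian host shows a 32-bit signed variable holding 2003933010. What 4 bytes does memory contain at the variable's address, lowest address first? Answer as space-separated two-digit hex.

2003933010 in hexadecimal, padded to 32 bits, is 0x77719752.
Split into bytes (most-significant first): 77 71 97 52.
Big-endian stores the most-significant byte at the lowest address.
So the memory order matches the most-significant-first order: 77 71 97 52.

77 71 97 52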